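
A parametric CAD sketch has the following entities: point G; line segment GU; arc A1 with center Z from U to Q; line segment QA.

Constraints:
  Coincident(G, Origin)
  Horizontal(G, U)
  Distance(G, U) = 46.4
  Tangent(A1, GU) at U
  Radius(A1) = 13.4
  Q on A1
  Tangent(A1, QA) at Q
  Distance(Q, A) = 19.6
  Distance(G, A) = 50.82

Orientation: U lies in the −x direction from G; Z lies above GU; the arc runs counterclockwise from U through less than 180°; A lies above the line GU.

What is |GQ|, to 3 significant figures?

36.8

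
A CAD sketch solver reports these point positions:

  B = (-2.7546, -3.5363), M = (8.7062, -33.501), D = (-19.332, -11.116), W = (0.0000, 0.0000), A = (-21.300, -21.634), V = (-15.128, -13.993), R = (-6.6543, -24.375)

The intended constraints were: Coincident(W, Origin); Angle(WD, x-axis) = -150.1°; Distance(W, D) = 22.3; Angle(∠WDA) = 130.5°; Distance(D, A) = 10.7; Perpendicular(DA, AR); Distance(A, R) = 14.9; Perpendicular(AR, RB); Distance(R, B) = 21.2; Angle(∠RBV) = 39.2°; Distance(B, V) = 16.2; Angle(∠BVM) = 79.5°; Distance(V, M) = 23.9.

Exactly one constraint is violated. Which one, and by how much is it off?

Distance(V, M) = 23.9 — off by 6.90.

W = (0.00, 0.00) ✓; WD at -150.1° ✓; |WD| = 22.30 ✓; ∠WDA = 130.5° ✓; |DA| = 10.70 ✓; ∠(DA, AR) = 90.00° ✓; |AR| = 14.90 ✓; ∠(AR, RB) = 90.00° ✓; |RB| = 21.20 ✓; ∠RBV = 39.20° ✓; |BV| = 16.20 ✓; ∠BVM = 79.50° ✓; |VM| = 30.80 ✗.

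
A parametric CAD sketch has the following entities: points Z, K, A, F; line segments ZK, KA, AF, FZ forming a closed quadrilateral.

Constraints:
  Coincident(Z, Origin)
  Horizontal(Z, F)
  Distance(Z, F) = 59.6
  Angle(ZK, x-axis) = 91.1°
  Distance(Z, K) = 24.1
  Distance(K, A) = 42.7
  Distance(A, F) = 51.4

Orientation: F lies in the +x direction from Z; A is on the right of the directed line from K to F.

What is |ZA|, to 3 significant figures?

20.3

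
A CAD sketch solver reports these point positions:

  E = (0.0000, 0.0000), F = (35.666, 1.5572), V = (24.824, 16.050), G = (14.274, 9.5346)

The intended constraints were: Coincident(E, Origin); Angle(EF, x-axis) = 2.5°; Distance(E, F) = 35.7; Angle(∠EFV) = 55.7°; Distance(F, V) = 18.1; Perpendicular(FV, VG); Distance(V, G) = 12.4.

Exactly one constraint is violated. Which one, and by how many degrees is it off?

Perpendicular(FV, VG) — off by 5.10°.

E = (0.00, 0.00) ✓; EF at 2.500° ✓; |EF| = 35.70 ✓; ∠EFV = 55.70° ✓; |FV| = 18.10 ✓; ∠(FV, VG) = 84.90° ✗; |VG| = 12.40 ✓.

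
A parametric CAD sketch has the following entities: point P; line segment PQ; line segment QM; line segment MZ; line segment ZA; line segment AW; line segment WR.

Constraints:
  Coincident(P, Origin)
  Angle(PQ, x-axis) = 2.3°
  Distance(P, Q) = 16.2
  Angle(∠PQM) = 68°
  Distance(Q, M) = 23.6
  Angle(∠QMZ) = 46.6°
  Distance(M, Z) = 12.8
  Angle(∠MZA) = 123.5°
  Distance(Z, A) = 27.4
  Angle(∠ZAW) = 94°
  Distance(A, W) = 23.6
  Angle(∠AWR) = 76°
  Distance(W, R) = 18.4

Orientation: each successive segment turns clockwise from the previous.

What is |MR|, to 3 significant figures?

20.4

P is at the origin; PQ runs at 2.3° with length 16.2, so Q = (16.2, 0.650). ∠PQM = 68.0° gives QM at -110° from the x-axis; with |QM| = 23.6, M = (8.23, -21.6). ∠QMZ = 46.6° gives MZ at 117° from the x-axis; with |MZ| = 12.8, Z = (2.44, -10.2). ∠MZA = 123.5° gives ZA at 60.4° from the x-axis; with |ZA| = 27.4, A = (16.0, 13.7). ∠ZAW = 94.0° gives AW at -25.6° from the x-axis; with |AW| = 23.6, W = (37.3, 3.47). ∠AWR = 76.0° gives WR at -130° from the x-axis; with |WR| = 18.4, R = (25.5, -10.7). Then |MR| = |R − M| = 20.4.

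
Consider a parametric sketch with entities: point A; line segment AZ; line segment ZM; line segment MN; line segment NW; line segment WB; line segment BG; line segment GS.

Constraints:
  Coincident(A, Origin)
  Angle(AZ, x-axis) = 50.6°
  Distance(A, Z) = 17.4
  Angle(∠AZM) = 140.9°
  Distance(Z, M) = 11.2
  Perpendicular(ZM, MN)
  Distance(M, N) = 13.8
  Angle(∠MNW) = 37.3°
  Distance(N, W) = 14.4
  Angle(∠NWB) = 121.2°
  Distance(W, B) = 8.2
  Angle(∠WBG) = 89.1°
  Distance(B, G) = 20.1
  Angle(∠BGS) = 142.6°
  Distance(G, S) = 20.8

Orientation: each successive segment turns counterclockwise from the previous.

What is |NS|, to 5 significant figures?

24.228

A is at the origin; AZ runs at 50.6° with length 17.4, so Z = (11.044, 13.446). ∠AZM = 140.9° gives ZM at 89.700° from the x-axis; with |ZM| = 11.2, M = (11.103, 24.645). The perpendicularity gives MN at right angles to ZM, so MN runs at 179.70°; with |MN| = 13.8, N = (-2.6969, 24.718). ∠MNW = 37.3° gives NW at -37.600° from the x-axis; with |NW| = 14.4, W = (8.7121, 15.932). ∠NWB = 121.2° gives WB at 21.200° from the x-axis; with |WB| = 8.2, B = (16.357, 18.897). ∠WBG = 89.1° gives BG at 112.10° from the x-axis; with |BG| = 20.1, G = (8.7951, 37.520). ∠BGS = 142.6° gives GS at 149.50° from the x-axis; with |GS| = 20.8, S = (-9.1268, 48.077). Then |NS| = |S − N| = 24.228.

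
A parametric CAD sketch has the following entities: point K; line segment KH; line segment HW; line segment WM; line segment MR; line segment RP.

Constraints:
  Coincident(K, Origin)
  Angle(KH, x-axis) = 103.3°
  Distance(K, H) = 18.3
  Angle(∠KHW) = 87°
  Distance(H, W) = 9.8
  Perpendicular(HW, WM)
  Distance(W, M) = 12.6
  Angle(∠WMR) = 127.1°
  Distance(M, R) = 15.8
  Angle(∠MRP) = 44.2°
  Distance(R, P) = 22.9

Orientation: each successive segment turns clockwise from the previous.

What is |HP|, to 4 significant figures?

0.8332

∠WMR = 127.1° gives MR at -132.6° from the x-axis; with |MR| = 15.8, R = (-3.010, -4.466). ∠MRP = 44.2° gives RP at 91.60° from the x-axis; with |RP| = 22.9, P = (-3.649, 18.43). Then |HP| = |P − H| = 0.8332.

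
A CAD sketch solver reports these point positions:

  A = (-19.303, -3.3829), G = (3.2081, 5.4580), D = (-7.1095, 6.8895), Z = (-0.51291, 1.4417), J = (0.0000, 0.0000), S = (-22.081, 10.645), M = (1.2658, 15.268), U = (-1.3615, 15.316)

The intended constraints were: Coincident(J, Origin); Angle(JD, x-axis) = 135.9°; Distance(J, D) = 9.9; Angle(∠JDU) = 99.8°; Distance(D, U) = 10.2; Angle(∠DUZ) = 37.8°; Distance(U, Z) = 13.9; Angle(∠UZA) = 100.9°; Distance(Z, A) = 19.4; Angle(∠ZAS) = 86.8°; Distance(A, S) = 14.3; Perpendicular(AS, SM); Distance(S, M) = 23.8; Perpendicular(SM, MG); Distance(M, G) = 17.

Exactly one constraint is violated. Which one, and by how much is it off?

Distance(M, G) = 17 — off by 7.00.

J = (0.00, 0.00) ✓; JD at 135.9° ✓; |JD| = 9.900 ✓; ∠JDU = 99.80° ✓; |DU| = 10.20 ✓; ∠DUZ = 37.80° ✓; |UZ| = 13.90 ✓; ∠UZA = 100.9° ✓; |ZA| = 19.40 ✓; ∠ZAS = 86.80° ✓; |AS| = 14.30 ✓; ∠(AS, SM) = 90.00° ✓; |SM| = 23.80 ✓; ∠(SM, MG) = 90.00° ✓; |MG| = 10.00 ✗.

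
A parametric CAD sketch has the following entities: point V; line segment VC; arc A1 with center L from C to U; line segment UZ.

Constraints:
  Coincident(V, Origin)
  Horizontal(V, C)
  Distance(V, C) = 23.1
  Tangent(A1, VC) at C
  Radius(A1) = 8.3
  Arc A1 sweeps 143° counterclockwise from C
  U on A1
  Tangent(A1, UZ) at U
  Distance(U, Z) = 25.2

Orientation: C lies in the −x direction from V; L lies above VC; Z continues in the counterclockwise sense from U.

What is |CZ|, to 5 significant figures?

33.684

On A1, C sits at bearing -90° from L; a 143° counterclockwise sweep puts U at bearing 53°, so U = L + 8.3·(cos 53°, sin 53°) = (-18.105, 14.929). Since A1 is tangent to UZ there, LU ⟂ UZ, so UZ runs along (−sin 53°, cos 53°); with |UZ| = 25.2, Z = (-38.231, 30.094). Then |CZ| = |Z − C| = 33.684.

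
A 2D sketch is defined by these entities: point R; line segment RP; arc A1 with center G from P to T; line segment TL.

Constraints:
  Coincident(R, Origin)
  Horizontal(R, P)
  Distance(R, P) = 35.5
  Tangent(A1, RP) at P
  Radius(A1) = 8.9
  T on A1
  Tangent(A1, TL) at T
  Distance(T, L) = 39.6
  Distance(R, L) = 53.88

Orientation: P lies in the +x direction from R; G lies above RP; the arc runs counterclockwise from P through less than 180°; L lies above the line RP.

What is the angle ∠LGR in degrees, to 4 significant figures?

88.38°

Checks: ∠(GP, PR) = 90.00° ✓; |GT| = 8.900 ✓; ∠(GT, TL) = 90.00° ✓; |TL| = 39.60 ✓; |RL| = 53.88 ✓.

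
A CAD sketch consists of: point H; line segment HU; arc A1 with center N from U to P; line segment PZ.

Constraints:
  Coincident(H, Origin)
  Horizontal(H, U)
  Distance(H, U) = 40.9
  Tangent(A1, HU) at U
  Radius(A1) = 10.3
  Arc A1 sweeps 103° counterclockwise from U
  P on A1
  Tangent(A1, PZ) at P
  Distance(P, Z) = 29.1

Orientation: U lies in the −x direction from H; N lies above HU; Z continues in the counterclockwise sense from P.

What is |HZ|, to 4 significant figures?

55.48

H is at the origin; HU is horizontal with |HU| = 40.9 and U on the −x side, so U = (-40.90, 0.000). A1 meets HU tangentially, so NU is at right angles to HU, so N = U + (0, 10.3) = (-40.90, 10.30). On A1, U sits at bearing -90° from N; a 103° counterclockwise sweep puts P at bearing 13°, so P = N + 10.3·(cos 13°, sin 13°) = (-30.86, 12.62). The tangent condition forces NP to be normal to PZ, so PZ runs along (−sin 13°, cos 13°); with |PZ| = 29.1, Z = (-37.41, 40.97). Then |HZ| = |Z − H| = 55.48.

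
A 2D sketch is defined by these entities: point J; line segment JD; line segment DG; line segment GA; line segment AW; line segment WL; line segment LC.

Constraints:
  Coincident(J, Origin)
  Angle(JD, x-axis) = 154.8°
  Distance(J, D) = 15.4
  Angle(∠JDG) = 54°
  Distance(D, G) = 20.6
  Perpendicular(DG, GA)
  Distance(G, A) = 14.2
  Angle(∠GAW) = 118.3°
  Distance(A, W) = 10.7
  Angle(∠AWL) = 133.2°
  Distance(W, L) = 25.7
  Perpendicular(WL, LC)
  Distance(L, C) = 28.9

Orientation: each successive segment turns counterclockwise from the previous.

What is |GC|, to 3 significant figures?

29.5

J is at the origin; JD runs at 154.8° with length 15.4, so D = (-13.9, 6.56). ∠JDG = 54.0° gives DG at -79.2° from the x-axis; with |DG| = 20.6, G = (-10.1, -13.7). The perpendicularity gives GA at right angles to DG, so GA runs at 10.8°; with |GA| = 14.2, A = (3.87, -11.0). ∠GAW = 118.3° gives AW at 72.5° from the x-axis; with |AW| = 10.7, W = (7.09, -0.813). ∠AWL = 133.2° gives WL at 119° from the x-axis; with |WL| = 25.7, L = (-5.49, 21.6). WL ⟂ LC, so LC runs at -151°; with |LC| = 28.9, C = (-30.7, 7.46). Then |GC| = |C − G| = 29.5.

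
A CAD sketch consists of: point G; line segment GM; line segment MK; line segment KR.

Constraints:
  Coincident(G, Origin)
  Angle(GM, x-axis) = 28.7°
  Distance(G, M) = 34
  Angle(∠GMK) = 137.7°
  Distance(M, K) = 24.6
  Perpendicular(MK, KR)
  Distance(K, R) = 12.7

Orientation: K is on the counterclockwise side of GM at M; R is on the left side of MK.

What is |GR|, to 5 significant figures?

50.779

G is at the origin; GM runs at 28.7° with length 34.0, so M = 34.0·(cos 28.7°, sin 28.7°) = (29.823, 16.328). ∠GMK = 137.7°, so MK runs at 28.7° + (180° − 137.7°) = 71.000° from the x-axis; with |MK| = 24.6, K = M + 24.6·(cos 71.000°, sin 71.000°) = (37.832, 39.587). MK ⟂ KR; with |KR| = 12.7 on the left of MK, R = K + 12.7·(-0.94552, 0.32557) = (25.824, 43.722). Then |GR| = |R − G| = 50.779.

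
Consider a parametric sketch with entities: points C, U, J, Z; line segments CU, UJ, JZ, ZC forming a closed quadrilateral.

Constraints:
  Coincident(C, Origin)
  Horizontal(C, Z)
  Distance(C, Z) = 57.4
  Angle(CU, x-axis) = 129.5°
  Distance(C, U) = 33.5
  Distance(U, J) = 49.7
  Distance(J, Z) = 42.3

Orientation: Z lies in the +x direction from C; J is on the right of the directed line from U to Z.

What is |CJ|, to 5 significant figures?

17.338

Checks: |UJ| = 49.70 ✓; |JZ| = 42.30 ✓.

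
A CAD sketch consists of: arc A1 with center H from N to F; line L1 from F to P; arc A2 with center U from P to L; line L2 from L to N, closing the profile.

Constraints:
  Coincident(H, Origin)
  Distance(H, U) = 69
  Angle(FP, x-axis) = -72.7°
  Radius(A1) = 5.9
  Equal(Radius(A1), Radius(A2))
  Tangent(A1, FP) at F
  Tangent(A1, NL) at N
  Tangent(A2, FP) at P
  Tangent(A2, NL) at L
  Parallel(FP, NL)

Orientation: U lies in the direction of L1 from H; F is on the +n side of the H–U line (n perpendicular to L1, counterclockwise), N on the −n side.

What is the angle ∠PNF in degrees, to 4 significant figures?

80.30°

The slot axis is L1's direction at -72.7°, so u = (cos -72.7°, sin -72.7°) = (0.2974, -0.9548) and n = (−sin -72.7°, cos -72.7°) = (0.9548, 0.2974). H is at the origin and U lies 69.0 along u from H, so U = 69.0·u = (20.52, -65.88). Tangency of A1 to both parallel lines with radius 5.9 puts F and N at H ± 5.9·n: F = (5.633, 1.755), N = (-5.633, -1.755). Equal radii place P and L the same way about U: P = U + 5.9·n = (26.15, -64.12), L = U − 5.9·n = (14.89, -67.63). Then cos ∠PNF = NP·NF / (|NP||NF|), giving 80.30°.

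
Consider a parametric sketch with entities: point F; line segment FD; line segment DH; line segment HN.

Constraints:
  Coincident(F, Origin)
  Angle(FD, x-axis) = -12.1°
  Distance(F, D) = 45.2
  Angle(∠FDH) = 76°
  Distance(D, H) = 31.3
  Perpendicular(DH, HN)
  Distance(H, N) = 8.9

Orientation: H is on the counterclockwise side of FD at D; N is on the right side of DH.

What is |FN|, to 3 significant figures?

56.6

F is at the origin; FD runs at -12.1° with length 45.2, so D = 45.2·(cos -12.1°, sin -12.1°) = (44.2, -9.47). ∠FDH = 76.0°, so DH runs at -12.1° + (180° − 76.0°) = 91.9° from the x-axis; with |DH| = 31.3, H = D + 31.3·(cos 91.9°, sin 91.9°) = (43.2, 21.8). DH is perpendicular to HN; with |HN| = 8.9 on the right of DH, N = H + 8.9·(0.999, 0.0332) = (52.1, 22.1). Then |FN| = |N − F| = 56.6.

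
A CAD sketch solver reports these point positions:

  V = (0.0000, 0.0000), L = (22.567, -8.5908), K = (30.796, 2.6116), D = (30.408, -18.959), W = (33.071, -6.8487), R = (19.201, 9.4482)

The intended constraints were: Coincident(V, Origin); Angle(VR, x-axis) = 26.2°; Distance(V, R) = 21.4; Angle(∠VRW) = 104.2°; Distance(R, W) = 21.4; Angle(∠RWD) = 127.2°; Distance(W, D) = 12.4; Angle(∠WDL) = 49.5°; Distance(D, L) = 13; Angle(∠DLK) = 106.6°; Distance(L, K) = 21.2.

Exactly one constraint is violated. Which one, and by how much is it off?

Distance(L, K) = 21.2 — off by 7.30.

V = (0.00, 0.00) ✓; VR at 26.20° ✓; |VR| = 21.40 ✓; ∠VRW = 104.2° ✓; |RW| = 21.40 ✓; ∠RWD = 127.2° ✓; |WD| = 12.40 ✓; ∠WDL = 49.50° ✓; |DL| = 13.00 ✓; ∠DLK = 106.6° ✓; |LK| = 13.90 ✗.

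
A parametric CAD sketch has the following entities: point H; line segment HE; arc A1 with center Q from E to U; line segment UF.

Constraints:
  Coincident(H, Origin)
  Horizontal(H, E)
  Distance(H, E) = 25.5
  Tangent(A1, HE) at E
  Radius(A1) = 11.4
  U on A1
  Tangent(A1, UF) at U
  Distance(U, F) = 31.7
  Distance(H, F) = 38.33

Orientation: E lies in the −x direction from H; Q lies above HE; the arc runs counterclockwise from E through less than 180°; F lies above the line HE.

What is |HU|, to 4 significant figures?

16.64

H is at the origin; H and E share the same y with |HE| = 25.5 and E on the −x side, so E = (-25.50, 0.000). Tangency of A1 to HE means the radius QE is perpendicular to HE, so Q = E + (0, 11.4) = (-25.50, 11.40). Since QU ⟂ UF (tangency), |QF| = √(11.4² + 31.7²) = 33.69 regardless of where U sits on A1. So F lies on both circle(H, 38.33) and circle(Q, 33.69); the above-HE intersection is F = (-4.856, 38.02). U is the foot of the tangent from F: U = (-14.66, 7.875).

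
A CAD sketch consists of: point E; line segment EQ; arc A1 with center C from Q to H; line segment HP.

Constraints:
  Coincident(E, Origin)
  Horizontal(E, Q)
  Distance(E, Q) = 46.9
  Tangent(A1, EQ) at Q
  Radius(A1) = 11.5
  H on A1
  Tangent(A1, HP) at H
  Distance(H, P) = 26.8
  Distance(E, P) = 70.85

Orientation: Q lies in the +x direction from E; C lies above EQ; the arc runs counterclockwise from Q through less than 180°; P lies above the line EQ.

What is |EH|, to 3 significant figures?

59.4

E is at the origin; E and Q share the same y with |EQ| = 46.9 and Q on the +x side, so Q = (46.9, 0.00). The tangent condition forces CQ to be normal to EQ, so C = Q + (0, 11.5) = (46.9, 11.5). Since CH ⟂ HP (tangency), |CP| = √(11.5² + 26.8²) = 29.2 regardless of where H sits on A1. So P lies on both circle(E, 70.85) and circle(C, 29.2); the above-EQ intersection is P = (60.1, 37.5). H is the foot of the tangent from P: H = (58.4, 10.8).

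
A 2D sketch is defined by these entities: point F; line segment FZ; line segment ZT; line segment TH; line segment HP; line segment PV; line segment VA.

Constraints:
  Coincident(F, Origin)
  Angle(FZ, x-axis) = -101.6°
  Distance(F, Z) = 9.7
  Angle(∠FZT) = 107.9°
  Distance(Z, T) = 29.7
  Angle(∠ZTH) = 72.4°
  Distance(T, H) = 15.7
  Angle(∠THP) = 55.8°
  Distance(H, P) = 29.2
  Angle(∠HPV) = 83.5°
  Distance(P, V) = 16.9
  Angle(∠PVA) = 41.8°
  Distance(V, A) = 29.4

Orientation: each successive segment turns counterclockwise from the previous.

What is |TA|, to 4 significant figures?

20.24

F is at the origin; FZ runs at -101.6° with length 9.7, so Z = (-1.950, -9.502). ∠FZT = 107.9° gives ZT at -29.50° from the x-axis; with |ZT| = 29.7, T = (23.90, -24.13). ∠ZTH = 72.4° gives TH at 78.10° from the x-axis; with |TH| = 15.7, H = (27.14, -8.764). ∠THP = 55.8° gives HP at -157.7° from the x-axis; with |HP| = 29.2, P = (0.1204, -19.84). ∠HPV = 83.5° gives PV at -61.20° from the x-axis; with |PV| = 16.9, V = (8.262, -34.65). ∠PVA = 41.8° gives VA at 77.00° from the x-axis; with |VA| = 29.4, A = (14.88, -6.007). Then |TA| = |A − T| = 20.24.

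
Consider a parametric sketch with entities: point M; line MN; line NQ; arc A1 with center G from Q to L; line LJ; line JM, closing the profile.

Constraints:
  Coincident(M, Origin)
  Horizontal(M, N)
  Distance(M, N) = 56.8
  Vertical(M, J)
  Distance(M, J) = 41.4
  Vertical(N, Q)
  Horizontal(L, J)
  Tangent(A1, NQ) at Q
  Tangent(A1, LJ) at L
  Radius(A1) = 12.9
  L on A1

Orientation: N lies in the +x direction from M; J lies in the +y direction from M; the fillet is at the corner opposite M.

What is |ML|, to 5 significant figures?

60.342

The virtual corner opposite M is at (56.800, 41.400). Since A1 is tangent to NQ there, GQ ⟂ NQ and A1 meets LJ tangentially, so GL is at right angles to LJ, with radius 12.9, so the center G sits 12.9 in from both sides at G = (43.900, 28.500). That places the tangent points at Q = (56.800, 28.500) on NQ and L = (43.900, 41.400) on LJ. Then |ML| = |L − M| = 60.342.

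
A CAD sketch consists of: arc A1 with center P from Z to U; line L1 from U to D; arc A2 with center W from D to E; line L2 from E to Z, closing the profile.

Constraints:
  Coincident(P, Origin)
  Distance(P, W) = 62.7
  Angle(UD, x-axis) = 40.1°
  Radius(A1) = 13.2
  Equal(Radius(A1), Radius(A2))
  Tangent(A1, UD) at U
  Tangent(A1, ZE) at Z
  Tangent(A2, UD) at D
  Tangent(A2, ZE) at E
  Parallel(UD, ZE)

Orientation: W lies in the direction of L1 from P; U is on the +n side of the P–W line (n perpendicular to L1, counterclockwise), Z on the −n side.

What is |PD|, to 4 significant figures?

64.07

Tangency of A1 to both parallel lines with radius 13.2 puts U and Z at P ± 13.2·n: U = (-8.502, 10.10), Z = (8.502, -10.10). Equal radii place D and E the same way about W: D = W + 13.2·n = (39.46, 50.48), E = W − 13.2·n = (56.46, 30.29). Then |PD| = |D − P| = 64.07.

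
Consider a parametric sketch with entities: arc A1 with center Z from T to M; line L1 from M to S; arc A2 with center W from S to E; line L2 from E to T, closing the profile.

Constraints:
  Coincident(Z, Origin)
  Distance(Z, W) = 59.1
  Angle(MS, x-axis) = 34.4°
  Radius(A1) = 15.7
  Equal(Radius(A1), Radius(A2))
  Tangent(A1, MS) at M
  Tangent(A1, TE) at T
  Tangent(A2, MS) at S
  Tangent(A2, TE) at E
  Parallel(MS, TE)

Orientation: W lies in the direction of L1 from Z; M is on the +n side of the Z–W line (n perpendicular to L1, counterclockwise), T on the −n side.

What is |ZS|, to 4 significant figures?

61.15

The slot axis is L1's direction at 34.4°, so u = (cos 34.4°, sin 34.4°) = (0.8251, 0.5650) and n = (−sin 34.4°, cos 34.4°) = (-0.5650, 0.8251). Z is at the origin and W lies 59.1 along u from Z, so W = 59.1·u = (48.76, 33.39). Tangency of A1 to both parallel lines with radius 15.7 puts M and T at Z ± 15.7·n: M = (-8.870, 12.95), T = (8.870, -12.95). Equal radii place S and E the same way about W: S = W + 15.7·n = (39.89, 46.34), E = W − 15.7·n = (57.63, 20.44). Then |ZS| = |S − Z| = 61.15.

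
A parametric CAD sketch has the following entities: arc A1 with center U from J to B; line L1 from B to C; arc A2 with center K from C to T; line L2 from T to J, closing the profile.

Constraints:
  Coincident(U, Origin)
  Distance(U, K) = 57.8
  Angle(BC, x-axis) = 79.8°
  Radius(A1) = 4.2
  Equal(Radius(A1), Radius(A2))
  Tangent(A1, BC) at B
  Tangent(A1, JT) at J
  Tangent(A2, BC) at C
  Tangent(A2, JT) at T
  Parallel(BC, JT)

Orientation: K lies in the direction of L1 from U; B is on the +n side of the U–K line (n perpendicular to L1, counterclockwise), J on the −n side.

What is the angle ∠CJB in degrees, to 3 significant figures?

81.7°

Tangency of A1 to both parallel lines with radius 4.2 puts B and J at U ± 4.2·n: B = (-4.13, 0.744), J = (4.13, -0.744). Equal radii place C and T the same way about K: C = K + 4.2·n = (6.10, 57.6), T = K − 4.2·n = (14.4, 56.1). Then cos ∠CJB = JC·JB / (|JC||JB|), giving 81.7°.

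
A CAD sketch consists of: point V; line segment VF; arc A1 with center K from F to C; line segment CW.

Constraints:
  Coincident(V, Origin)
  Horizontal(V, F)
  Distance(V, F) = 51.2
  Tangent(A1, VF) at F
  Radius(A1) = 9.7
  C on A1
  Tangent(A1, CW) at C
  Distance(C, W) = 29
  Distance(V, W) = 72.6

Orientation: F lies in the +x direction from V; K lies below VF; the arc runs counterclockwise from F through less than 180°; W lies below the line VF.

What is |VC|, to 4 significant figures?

46.34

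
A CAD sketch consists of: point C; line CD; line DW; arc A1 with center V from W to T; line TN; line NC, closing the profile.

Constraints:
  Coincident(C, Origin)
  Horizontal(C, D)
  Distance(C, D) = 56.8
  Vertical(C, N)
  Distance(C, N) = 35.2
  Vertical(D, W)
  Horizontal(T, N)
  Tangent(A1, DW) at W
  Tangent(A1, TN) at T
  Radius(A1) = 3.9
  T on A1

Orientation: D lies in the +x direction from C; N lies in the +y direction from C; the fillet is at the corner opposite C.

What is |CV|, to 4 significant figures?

61.47

C and N share the same x with |CN| = 35.2 and N on the +y side, so N = (0.000, 35.20). The virtual corner opposite C is at (56.80, 35.20). The tangent condition forces VW to be normal to DW and tangency of A1 to TN means the radius VT is perpendicular to TN, with radius 3.9, so the center V sits 3.9 in from both sides at V = (52.90, 31.30). Then |CV| = |V − C| = 61.47.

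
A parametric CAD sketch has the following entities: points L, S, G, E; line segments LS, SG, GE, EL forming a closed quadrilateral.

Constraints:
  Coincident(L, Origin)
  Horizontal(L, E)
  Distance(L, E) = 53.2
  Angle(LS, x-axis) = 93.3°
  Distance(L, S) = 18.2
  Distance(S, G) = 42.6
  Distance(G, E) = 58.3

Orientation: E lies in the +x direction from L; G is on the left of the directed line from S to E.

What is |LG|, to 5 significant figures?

57.417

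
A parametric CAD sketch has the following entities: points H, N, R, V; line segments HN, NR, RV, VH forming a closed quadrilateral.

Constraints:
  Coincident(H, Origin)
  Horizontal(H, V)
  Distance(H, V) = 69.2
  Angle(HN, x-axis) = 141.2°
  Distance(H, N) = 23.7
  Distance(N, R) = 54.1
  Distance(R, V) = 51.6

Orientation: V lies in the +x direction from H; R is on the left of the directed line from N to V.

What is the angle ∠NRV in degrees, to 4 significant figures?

114.5°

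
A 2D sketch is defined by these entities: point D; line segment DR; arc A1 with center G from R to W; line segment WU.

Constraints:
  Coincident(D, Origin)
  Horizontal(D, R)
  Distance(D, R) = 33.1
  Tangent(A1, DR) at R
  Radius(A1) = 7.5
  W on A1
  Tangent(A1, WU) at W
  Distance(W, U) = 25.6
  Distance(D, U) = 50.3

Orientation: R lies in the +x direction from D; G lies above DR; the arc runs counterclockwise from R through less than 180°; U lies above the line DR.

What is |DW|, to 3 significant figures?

41.4

D is at the origin; D and R share the same y with |DR| = 33.1 and R on the +x side, so R = (33.1, 0.00). Since A1 is tangent to DR there, GR ⟂ DR, so G = R + (0, 7.5) = (33.1, 7.50). Since GW ⟂ WU (tangency), |GU| = √(7.5² + 25.6²) = 26.7 regardless of where W sits on A1. So U lies on both circle(D, 50.3) and circle(G, 26.7); the above-DR intersection is U = (37.2, 33.9). W is the foot of the tangent from U: W = (40.5, 8.48).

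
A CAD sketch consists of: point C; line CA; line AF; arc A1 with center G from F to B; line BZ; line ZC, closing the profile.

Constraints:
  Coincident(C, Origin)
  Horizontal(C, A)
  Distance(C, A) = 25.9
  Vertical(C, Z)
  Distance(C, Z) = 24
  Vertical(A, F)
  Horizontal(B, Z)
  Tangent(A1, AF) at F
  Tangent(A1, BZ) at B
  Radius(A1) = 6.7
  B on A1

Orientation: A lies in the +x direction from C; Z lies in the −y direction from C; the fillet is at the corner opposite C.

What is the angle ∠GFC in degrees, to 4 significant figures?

33.74°

The virtual corner opposite C is at (25.90, -24.00). A1 meets AF tangentially, so GF is at right angles to AF and A1 meets BZ tangentially, so GB is at right angles to BZ, with radius 6.7, so the center G sits 6.7 in from both sides at G = (19.20, -17.30). That places the tangent points at F = (25.90, -17.30) on AF and B = (19.20, -24.00) on BZ. Then cos ∠GFC = FG·FC / (|FG||FC|), giving 33.74°.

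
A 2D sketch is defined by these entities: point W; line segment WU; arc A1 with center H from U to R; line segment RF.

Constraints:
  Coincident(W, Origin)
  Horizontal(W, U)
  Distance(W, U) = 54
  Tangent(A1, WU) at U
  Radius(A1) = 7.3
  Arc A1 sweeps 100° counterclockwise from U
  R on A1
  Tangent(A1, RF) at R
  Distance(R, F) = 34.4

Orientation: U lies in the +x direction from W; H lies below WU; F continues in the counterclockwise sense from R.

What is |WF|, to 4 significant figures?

67.73

On A1, U sits at bearing 90° from H; a 100° counterclockwise sweep puts R at bearing 190°, so R = H + 7.3·(cos 190°, sin 190°) = (46.81, -8.568). The tangent condition forces HR to be normal to RF, so RF runs along (−sin 190°, cos 190°); with |RF| = 34.4, F = (52.78, -42.45). Then |WF| = |F − W| = 67.73.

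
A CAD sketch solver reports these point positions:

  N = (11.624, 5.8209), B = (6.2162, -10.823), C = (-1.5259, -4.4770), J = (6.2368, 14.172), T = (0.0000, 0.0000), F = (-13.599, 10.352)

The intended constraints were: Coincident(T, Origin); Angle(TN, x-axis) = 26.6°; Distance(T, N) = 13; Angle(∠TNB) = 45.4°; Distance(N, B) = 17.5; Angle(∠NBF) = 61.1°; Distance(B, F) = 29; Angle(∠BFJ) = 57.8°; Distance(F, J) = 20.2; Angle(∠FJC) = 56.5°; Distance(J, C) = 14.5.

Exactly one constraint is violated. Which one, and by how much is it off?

Distance(J, C) = 14.5 — off by 5.70.

T = (0.00, 0.00) ✓; TN at 26.60° ✓; |TN| = 13.00 ✓; ∠TNB = 45.40° ✓; |NB| = 17.50 ✓; ∠NBF = 61.10° ✓; |BF| = 29.00 ✓; ∠BFJ = 57.80° ✓; |FJ| = 20.20 ✓; ∠FJC = 56.50° ✓; |JC| = 20.20 ✗.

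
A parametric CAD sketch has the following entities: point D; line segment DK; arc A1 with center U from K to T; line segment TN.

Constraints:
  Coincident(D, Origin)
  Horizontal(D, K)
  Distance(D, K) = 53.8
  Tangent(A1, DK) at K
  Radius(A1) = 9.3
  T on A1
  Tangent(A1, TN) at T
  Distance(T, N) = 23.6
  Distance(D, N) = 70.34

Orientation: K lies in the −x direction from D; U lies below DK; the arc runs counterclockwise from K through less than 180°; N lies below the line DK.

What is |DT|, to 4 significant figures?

63.84

D is at the origin; DK is horizontal with |DK| = 53.8 and K on the −x side, so K = (-53.80, 0.000). The tangent condition forces UK to be normal to DK, so U = K + (0, -9.3) = (-53.80, -9.300). Since UT ⟂ TN (tangency), |UN| = √(9.3² + 23.6²) = 25.37 regardless of where T sits on A1. So N lies on both circle(D, 70.34) and circle(U, 25.37); the below-DK intersection is N = (-61.95, -33.32). T is the foot of the tangent from N: T = (-63.09, -9.750).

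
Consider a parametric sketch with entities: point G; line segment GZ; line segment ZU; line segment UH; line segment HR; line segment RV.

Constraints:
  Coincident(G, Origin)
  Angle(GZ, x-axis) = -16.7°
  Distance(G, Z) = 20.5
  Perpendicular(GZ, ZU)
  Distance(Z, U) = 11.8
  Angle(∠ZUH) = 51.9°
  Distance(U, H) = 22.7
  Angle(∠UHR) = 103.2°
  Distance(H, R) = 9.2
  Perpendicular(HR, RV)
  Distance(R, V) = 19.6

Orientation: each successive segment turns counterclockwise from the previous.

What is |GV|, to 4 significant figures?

24.40

G is at the origin; GZ runs at -16.7° with length 20.5, so Z = (19.64, -5.891). The perpendicularity gives ZU at right angles to GZ, so ZU runs at 73.30°; with |ZU| = 11.8, U = (23.03, 5.411). ∠ZUH = 51.9° gives UH at -158.6° from the x-axis; with |UH| = 22.7, H = (1.891, -2.871). ∠UHR = 103.2° gives HR at -81.80° from the x-axis; with |HR| = 9.2, R = (3.203, -11.98). HR ⟂ RV, so RV runs at 8.200°; with |RV| = 19.6, V = (22.60, -9.182). Then |GV| = |V − G| = 24.40.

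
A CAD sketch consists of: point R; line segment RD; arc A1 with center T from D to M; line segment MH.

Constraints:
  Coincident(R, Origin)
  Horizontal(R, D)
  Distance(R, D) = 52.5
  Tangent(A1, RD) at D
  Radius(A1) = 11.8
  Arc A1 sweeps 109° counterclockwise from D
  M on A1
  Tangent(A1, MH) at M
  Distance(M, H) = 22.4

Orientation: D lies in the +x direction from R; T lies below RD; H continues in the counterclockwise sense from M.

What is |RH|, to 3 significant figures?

61.0

R is at the origin; R and D share the same y with |RD| = 52.5 and D on the +x side, so D = (52.5, 0.00). Since A1 is tangent to RD there, TD ⟂ RD, so T = D + (0, -11.8) = (52.5, -11.8). On A1, D sits at bearing 90° from T; a 109° counterclockwise sweep puts M at bearing 199°, so M = T + 11.8·(cos 199°, sin 199°) = (41.3, -15.6). Since A1 is tangent to MH there, TM ⟂ MH, so MH runs along (−sin 199°, cos 199°); with |MH| = 22.4, H = (48.6, -36.8). Then |RH| = |H − R| = 61.0.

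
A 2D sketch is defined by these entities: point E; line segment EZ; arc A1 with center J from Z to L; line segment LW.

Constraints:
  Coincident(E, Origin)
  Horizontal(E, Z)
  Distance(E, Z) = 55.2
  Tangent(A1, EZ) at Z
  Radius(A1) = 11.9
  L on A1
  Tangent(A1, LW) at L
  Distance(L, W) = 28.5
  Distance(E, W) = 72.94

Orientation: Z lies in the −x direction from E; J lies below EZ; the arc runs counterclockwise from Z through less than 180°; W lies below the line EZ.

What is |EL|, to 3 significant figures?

68.4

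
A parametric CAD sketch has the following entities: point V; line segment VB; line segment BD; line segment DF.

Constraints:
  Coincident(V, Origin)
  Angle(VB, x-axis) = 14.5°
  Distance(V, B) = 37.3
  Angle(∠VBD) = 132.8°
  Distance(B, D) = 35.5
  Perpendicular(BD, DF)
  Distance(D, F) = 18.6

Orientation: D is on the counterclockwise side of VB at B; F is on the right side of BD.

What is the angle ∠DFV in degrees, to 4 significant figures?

52.93°

V is at the origin; VB runs at 14.5° with length 37.3, so B = 37.3·(cos 14.5°, sin 14.5°) = (36.11, 9.339). ∠VBD = 132.8°, so BD runs at 14.5° + (180° − 132.8°) = 61.70° from the x-axis; with |BD| = 35.5, D = B + 35.5·(cos 61.70°, sin 61.70°) = (52.94, 40.60). BD is perpendicular to DF; with |DF| = 18.6 on the right of BD, F = D + 18.6·(0.8805, -0.4741) = (69.32, 31.78). Then cos ∠DFV = FD·FV / (|FD||FV|), giving 52.93°.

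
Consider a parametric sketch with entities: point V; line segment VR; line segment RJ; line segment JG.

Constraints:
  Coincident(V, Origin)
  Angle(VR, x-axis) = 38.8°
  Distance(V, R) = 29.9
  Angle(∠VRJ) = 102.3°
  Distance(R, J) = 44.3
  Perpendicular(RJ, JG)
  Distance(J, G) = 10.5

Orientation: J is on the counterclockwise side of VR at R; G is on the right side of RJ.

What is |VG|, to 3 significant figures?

64.4

V is at the origin; VR runs at 38.8° with length 29.9, so R = 29.9·(cos 38.8°, sin 38.8°) = (23.3, 18.7). ∠VRJ = 102.3°, so RJ runs at 38.8° + (180° − 102.3°) = 116° from the x-axis; with |RJ| = 44.3, J = R + 44.3·(cos 116°, sin 116°) = (3.54, 58.4). RJ ⟂ JG; with |JG| = 10.5 on the right of RJ, G = J + 10.5·(0.895, 0.446) = (12.9, 63.1). Then |VG| = |G − V| = 64.4.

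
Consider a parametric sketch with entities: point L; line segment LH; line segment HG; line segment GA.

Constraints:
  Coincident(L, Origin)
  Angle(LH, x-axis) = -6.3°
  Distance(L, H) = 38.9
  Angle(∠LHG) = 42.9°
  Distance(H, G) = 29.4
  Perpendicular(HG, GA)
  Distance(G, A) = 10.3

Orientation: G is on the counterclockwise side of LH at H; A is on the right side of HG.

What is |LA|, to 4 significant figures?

36.79

L is at the origin; LH runs at -6.3° with length 38.9, so H = 38.9·(cos -6.3°, sin -6.3°) = (38.67, -4.269). ∠LHG = 42.9°, so HG runs at -6.3° + (180° − 42.9°) = 130.8° from the x-axis; with |HG| = 29.4, G = H + 29.4·(cos 130.8°, sin 130.8°) = (19.45, 17.99). The perpendicularity gives GA at right angles to HG; with |GA| = 10.3 on the right of HG, A = G + 10.3·(0.7570, 0.6534) = (27.25, 24.72). Then |LA| = |A − L| = 36.79.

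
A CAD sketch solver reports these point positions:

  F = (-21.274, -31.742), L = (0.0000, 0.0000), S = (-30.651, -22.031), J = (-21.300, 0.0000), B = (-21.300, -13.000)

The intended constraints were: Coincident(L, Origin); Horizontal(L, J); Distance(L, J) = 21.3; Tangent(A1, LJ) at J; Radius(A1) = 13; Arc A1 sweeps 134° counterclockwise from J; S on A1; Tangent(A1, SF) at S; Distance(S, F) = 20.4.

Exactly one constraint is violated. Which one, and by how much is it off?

Distance(S, F) = 20.4 — off by 6.90.

L = (0.00, 0.00) ✓; L.y = 0.00, J.y = 0.00 ✓; |LJ| = 21.30 ✓; ∠(BJ, JL) = 90.00° ✓; |BJ| = 13.00 ✓; bearing(B→S) − bearing(B→J) = 134.0° ✓; |BS| = 13.00 ✓; ∠(BS, SF) = 90.01° ✓; |SF| = 13.50 ✗.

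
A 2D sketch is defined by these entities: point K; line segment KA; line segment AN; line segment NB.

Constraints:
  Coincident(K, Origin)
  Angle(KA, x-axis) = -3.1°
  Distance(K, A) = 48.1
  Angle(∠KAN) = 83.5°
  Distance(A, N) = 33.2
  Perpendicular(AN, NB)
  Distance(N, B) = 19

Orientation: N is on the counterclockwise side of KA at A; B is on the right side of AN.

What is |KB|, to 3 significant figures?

72.3

K is at the origin; KA runs at -3.1° with length 48.1, so A = 48.1·(cos -3.1°, sin -3.1°) = (48.0, -2.60). ∠KAN = 83.5°, so AN runs at -3.1° + (180° − 83.5°) = 93.4° from the x-axis; with |AN| = 33.2, N = A + 33.2·(cos 93.4°, sin 93.4°) = (46.1, 30.5). AN ⟂ NB; with |NB| = 19.0 on the right of AN, B = N + 19.0·(0.998, 0.0593) = (65.0, 31.7). Then |KB| = |B − K| = 72.3.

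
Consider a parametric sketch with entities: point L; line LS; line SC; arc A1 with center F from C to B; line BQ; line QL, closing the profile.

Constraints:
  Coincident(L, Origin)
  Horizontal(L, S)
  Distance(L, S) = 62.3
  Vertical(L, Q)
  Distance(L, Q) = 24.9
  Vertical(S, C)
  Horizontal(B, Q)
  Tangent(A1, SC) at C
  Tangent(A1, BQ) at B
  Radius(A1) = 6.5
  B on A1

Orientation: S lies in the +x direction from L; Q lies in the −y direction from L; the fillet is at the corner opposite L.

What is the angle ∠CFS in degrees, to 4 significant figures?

70.54°

L is at the origin; LS is horizontal with |LS| = 62.3 and S on the +x side, so S = (62.30, 0.000). LQ is vertical with |LQ| = 24.9 and Q on the −y side, so Q = (0.000, -24.90). The virtual corner opposite L is at (62.30, -24.90). A1 meets SC tangentially, so FC is at right angles to SC and A1 meets BQ tangentially, so FB is at right angles to BQ, with radius 6.5, so the center F sits 6.5 in from both sides at F = (55.80, -18.40). That places the tangent points at C = (62.30, -18.40) on SC and B = (55.80, -24.90) on BQ. Then cos ∠CFS = FC·FS / (|FC||FS|), giving 70.54°.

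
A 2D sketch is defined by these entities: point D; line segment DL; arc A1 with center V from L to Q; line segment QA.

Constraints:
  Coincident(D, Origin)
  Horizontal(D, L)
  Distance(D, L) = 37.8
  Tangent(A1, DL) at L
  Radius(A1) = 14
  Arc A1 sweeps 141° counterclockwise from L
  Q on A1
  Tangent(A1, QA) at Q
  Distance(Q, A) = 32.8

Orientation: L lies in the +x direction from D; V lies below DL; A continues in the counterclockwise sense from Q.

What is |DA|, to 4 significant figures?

70.99

D is at the origin; D and L share the same y with |DL| = 37.8 and L on the +x side, so L = (37.80, 0.000). Tangency of A1 to DL means the radius VL is perpendicular to DL, so V = L + (0, -14) = (37.80, -14.00). On A1, L sits at bearing 90° from V; a 141° counterclockwise sweep puts Q at bearing 231°, so Q = V + 14.0·(cos 231°, sin 231°) = (28.99, -24.88). Since A1 is tangent to QA there, VQ ⟂ QA, so QA runs along (−sin 231°, cos 231°); with |QA| = 32.8, A = (54.48, -45.52). Then |DA| = |A − D| = 70.99.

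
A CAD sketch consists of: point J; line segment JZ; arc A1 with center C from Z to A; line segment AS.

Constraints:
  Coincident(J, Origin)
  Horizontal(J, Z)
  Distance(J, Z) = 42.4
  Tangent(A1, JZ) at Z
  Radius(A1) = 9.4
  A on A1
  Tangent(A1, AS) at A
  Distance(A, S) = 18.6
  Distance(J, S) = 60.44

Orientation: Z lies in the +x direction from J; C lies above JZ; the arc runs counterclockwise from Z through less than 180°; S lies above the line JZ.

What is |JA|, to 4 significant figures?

52.33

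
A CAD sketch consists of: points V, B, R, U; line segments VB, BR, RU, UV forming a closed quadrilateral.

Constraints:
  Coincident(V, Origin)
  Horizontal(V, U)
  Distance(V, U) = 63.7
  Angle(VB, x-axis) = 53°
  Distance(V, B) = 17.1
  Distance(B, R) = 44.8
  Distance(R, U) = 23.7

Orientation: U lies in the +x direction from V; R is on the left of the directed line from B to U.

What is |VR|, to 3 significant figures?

58.5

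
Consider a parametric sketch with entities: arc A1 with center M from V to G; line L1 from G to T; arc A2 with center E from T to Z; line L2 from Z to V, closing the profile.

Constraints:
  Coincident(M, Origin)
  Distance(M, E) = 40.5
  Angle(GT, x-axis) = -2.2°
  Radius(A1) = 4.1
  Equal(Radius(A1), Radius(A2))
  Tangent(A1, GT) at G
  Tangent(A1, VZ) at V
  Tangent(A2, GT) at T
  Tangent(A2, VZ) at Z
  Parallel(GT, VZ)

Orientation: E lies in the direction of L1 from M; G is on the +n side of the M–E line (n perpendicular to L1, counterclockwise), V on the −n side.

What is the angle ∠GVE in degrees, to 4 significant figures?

84.22°

M is at the origin and E lies 40.5 along u from M, so E = 40.5·u = (40.47, -1.555). Tangency of A1 to both parallel lines with radius 4.1 puts G and V at M ± 4.1·n: G = (0.1574, 4.097), V = (-0.1574, -4.097). Then cos ∠GVE = VG·VE / (|VG||VE|), giving 84.22°.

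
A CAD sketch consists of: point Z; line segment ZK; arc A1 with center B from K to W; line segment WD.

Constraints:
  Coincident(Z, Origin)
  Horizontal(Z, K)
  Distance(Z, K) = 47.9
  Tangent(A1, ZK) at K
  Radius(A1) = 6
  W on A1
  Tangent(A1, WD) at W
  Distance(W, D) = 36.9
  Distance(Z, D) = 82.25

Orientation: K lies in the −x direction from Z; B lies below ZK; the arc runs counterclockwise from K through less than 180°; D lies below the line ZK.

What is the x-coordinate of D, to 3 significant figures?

-76.6

Z is at the origin; Z and K share the same y with |ZK| = 47.9 and K on the −x side, so K = (-47.9, 0.00). The tangent condition forces BK to be normal to ZK, so B = K + (0, -6) = (-47.9, -6.00). Since BW ⟂ WD (tangency), |BD| = √(6.0² + 36.9²) = 37.4 regardless of where W sits on A1. So D lies on both circle(Z, 82.25) and circle(B, 37.4); the below-ZK intersection is D = (-76.6, -30.0). W is the foot of the tangent from D: W = (-52.4, -2.07).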